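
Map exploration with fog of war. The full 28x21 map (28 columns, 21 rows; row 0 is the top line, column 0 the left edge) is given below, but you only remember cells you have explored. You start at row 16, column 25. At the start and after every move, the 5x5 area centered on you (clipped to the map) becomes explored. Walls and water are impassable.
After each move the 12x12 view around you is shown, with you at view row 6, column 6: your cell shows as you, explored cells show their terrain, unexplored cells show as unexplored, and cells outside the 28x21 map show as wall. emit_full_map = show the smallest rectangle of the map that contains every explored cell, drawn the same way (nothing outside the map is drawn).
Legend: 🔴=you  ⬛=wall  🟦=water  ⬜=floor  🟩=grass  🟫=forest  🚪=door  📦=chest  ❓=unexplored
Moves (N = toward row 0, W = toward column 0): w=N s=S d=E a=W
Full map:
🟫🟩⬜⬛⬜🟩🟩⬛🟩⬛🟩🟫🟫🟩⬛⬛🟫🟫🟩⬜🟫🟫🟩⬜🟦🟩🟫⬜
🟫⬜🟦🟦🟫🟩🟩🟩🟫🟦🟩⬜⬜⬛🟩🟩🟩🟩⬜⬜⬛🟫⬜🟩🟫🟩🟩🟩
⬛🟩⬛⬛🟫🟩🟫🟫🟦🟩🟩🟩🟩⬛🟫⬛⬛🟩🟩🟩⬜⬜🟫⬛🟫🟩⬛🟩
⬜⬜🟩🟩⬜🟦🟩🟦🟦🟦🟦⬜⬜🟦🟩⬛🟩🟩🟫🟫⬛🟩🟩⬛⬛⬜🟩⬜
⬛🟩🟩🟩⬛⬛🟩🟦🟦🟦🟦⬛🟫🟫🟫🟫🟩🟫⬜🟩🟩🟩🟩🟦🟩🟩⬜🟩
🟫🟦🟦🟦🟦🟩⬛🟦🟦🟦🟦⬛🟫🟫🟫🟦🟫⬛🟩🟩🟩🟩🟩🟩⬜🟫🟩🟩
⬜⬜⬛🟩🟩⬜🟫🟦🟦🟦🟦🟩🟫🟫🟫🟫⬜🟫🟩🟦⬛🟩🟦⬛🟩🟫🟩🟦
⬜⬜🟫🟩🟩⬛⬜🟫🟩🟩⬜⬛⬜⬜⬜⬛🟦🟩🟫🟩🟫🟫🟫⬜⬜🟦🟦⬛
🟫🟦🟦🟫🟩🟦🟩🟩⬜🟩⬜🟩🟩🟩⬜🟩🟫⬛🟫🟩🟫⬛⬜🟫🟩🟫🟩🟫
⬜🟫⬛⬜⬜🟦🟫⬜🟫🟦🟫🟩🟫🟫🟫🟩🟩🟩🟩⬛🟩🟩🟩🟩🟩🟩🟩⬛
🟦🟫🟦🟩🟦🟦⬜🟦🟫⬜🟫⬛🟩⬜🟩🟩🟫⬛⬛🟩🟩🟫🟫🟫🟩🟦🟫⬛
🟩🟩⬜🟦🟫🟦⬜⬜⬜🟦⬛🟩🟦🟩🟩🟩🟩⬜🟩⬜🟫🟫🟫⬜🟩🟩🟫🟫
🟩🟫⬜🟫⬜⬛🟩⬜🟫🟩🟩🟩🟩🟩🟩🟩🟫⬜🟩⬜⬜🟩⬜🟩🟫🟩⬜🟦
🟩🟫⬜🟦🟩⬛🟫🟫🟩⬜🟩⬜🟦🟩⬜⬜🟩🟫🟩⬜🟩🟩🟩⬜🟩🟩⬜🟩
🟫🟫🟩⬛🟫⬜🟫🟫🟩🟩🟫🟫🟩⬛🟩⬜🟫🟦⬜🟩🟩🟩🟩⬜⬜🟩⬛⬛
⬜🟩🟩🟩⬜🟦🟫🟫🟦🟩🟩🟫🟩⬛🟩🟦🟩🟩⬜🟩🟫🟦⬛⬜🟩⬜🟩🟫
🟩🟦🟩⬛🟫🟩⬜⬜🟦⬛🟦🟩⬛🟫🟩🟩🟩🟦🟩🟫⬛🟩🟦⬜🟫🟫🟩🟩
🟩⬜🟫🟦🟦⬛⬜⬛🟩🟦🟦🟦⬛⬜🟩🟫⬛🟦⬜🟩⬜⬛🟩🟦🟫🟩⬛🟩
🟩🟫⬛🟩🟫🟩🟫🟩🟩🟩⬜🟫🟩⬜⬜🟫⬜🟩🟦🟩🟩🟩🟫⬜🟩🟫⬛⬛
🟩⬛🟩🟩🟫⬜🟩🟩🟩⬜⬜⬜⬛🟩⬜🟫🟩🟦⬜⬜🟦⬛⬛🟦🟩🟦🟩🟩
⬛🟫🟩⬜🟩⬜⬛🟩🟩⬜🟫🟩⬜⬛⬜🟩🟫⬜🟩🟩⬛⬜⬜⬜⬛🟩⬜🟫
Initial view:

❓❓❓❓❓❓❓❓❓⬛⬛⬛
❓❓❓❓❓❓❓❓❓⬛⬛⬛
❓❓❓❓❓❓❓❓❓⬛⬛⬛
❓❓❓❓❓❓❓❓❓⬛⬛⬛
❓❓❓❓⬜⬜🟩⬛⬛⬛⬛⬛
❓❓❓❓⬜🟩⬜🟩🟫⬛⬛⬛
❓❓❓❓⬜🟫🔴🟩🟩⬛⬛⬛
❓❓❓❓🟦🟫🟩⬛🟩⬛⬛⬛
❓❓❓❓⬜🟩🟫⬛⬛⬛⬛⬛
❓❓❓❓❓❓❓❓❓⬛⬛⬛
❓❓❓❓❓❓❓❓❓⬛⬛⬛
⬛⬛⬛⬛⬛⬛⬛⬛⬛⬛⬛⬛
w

❓❓❓❓❓❓❓❓❓⬛⬛⬛
❓❓❓❓❓❓❓❓❓⬛⬛⬛
❓❓❓❓❓❓❓❓❓⬛⬛⬛
❓❓❓❓❓❓❓❓❓⬛⬛⬛
❓❓❓❓⬜🟩🟩⬜🟩⬛⬛⬛
❓❓❓❓⬜⬜🟩⬛⬛⬛⬛⬛
❓❓❓❓⬜🟩🔴🟩🟫⬛⬛⬛
❓❓❓❓⬜🟫🟫🟩🟩⬛⬛⬛
❓❓❓❓🟦🟫🟩⬛🟩⬛⬛⬛
❓❓❓❓⬜🟩🟫⬛⬛⬛⬛⬛
❓❓❓❓❓❓❓❓❓⬛⬛⬛
❓❓❓❓❓❓❓❓❓⬛⬛⬛

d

❓❓❓❓❓❓❓❓⬛⬛⬛⬛
❓❓❓❓❓❓❓❓⬛⬛⬛⬛
❓❓❓❓❓❓❓❓⬛⬛⬛⬛
❓❓❓❓❓❓❓❓⬛⬛⬛⬛
❓❓❓⬜🟩🟩⬜🟩⬛⬛⬛⬛
❓❓❓⬜⬜🟩⬛⬛⬛⬛⬛⬛
❓❓❓⬜🟩⬜🔴🟫⬛⬛⬛⬛
❓❓❓⬜🟫🟫🟩🟩⬛⬛⬛⬛
❓❓❓🟦🟫🟩⬛🟩⬛⬛⬛⬛
❓❓❓⬜🟩🟫⬛⬛⬛⬛⬛⬛
❓❓❓❓❓❓❓❓⬛⬛⬛⬛
❓❓❓❓❓❓❓❓⬛⬛⬛⬛

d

❓❓❓❓❓❓❓⬛⬛⬛⬛⬛
❓❓❓❓❓❓❓⬛⬛⬛⬛⬛
❓❓❓❓❓❓❓⬛⬛⬛⬛⬛
❓❓❓❓❓❓❓⬛⬛⬛⬛⬛
❓❓⬜🟩🟩⬜🟩⬛⬛⬛⬛⬛
❓❓⬜⬜🟩⬛⬛⬛⬛⬛⬛⬛
❓❓⬜🟩⬜🟩🔴⬛⬛⬛⬛⬛
❓❓⬜🟫🟫🟩🟩⬛⬛⬛⬛⬛
❓❓🟦🟫🟩⬛🟩⬛⬛⬛⬛⬛
❓❓⬜🟩🟫⬛⬛⬛⬛⬛⬛⬛
❓❓❓❓❓❓❓⬛⬛⬛⬛⬛
❓❓❓❓❓❓❓⬛⬛⬛⬛⬛

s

❓❓❓❓❓❓❓⬛⬛⬛⬛⬛
❓❓❓❓❓❓❓⬛⬛⬛⬛⬛
❓❓❓❓❓❓❓⬛⬛⬛⬛⬛
❓❓⬜🟩🟩⬜🟩⬛⬛⬛⬛⬛
❓❓⬜⬜🟩⬛⬛⬛⬛⬛⬛⬛
❓❓⬜🟩⬜🟩🟫⬛⬛⬛⬛⬛
❓❓⬜🟫🟫🟩🔴⬛⬛⬛⬛⬛
❓❓🟦🟫🟩⬛🟩⬛⬛⬛⬛⬛
❓❓⬜🟩🟫⬛⬛⬛⬛⬛⬛⬛
❓❓❓❓❓❓❓⬛⬛⬛⬛⬛
❓❓❓❓❓❓❓⬛⬛⬛⬛⬛
⬛⬛⬛⬛⬛⬛⬛⬛⬛⬛⬛⬛

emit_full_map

⬜🟩🟩⬜🟩
⬜⬜🟩⬛⬛
⬜🟩⬜🟩🟫
⬜🟫🟫🟩🔴
🟦🟫🟩⬛🟩
⬜🟩🟫⬛⬛

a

❓❓❓❓❓❓❓❓⬛⬛⬛⬛
❓❓❓❓❓❓❓❓⬛⬛⬛⬛
❓❓❓❓❓❓❓❓⬛⬛⬛⬛
❓❓❓⬜🟩🟩⬜🟩⬛⬛⬛⬛
❓❓❓⬜⬜🟩⬛⬛⬛⬛⬛⬛
❓❓❓⬜🟩⬜🟩🟫⬛⬛⬛⬛
❓❓❓⬜🟫🟫🔴🟩⬛⬛⬛⬛
❓❓❓🟦🟫🟩⬛🟩⬛⬛⬛⬛
❓❓❓⬜🟩🟫⬛⬛⬛⬛⬛⬛
❓❓❓❓❓❓❓❓⬛⬛⬛⬛
❓❓❓❓❓❓❓❓⬛⬛⬛⬛
⬛⬛⬛⬛⬛⬛⬛⬛⬛⬛⬛⬛

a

❓❓❓❓❓❓❓❓❓⬛⬛⬛
❓❓❓❓❓❓❓❓❓⬛⬛⬛
❓❓❓❓❓❓❓❓❓⬛⬛⬛
❓❓❓❓⬜🟩🟩⬜🟩⬛⬛⬛
❓❓❓❓⬜⬜🟩⬛⬛⬛⬛⬛
❓❓❓❓⬜🟩⬜🟩🟫⬛⬛⬛
❓❓❓❓⬜🟫🔴🟩🟩⬛⬛⬛
❓❓❓❓🟦🟫🟩⬛🟩⬛⬛⬛
❓❓❓❓⬜🟩🟫⬛⬛⬛⬛⬛
❓❓❓❓❓❓❓❓❓⬛⬛⬛
❓❓❓❓❓❓❓❓❓⬛⬛⬛
⬛⬛⬛⬛⬛⬛⬛⬛⬛⬛⬛⬛

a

❓❓❓❓❓❓❓❓❓❓⬛⬛
❓❓❓❓❓❓❓❓❓❓⬛⬛
❓❓❓❓❓❓❓❓❓❓⬛⬛
❓❓❓❓❓⬜🟩🟩⬜🟩⬛⬛
❓❓❓❓🟩⬜⬜🟩⬛⬛⬛⬛
❓❓❓❓⬛⬜🟩⬜🟩🟫⬛⬛
❓❓❓❓🟦⬜🔴🟫🟩🟩⬛⬛
❓❓❓❓🟩🟦🟫🟩⬛🟩⬛⬛
❓❓❓❓🟫⬜🟩🟫⬛⬛⬛⬛
❓❓❓❓❓❓❓❓❓❓⬛⬛
❓❓❓❓❓❓❓❓❓❓⬛⬛
⬛⬛⬛⬛⬛⬛⬛⬛⬛⬛⬛⬛

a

❓❓❓❓❓❓❓❓❓❓❓⬛
❓❓❓❓❓❓❓❓❓❓❓⬛
❓❓❓❓❓❓❓❓❓❓❓⬛
❓❓❓❓❓❓⬜🟩🟩⬜🟩⬛
❓❓❓❓🟩🟩⬜⬜🟩⬛⬛⬛
❓❓❓❓🟦⬛⬜🟩⬜🟩🟫⬛
❓❓❓❓🟩🟦🔴🟫🟫🟩🟩⬛
❓❓❓❓⬛🟩🟦🟫🟩⬛🟩⬛
❓❓❓❓🟩🟫⬜🟩🟫⬛⬛⬛
❓❓❓❓❓❓❓❓❓❓❓⬛
❓❓❓❓❓❓❓❓❓❓❓⬛
⬛⬛⬛⬛⬛⬛⬛⬛⬛⬛⬛⬛

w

❓❓❓❓❓❓❓❓❓❓❓⬛
❓❓❓❓❓❓❓❓❓❓❓⬛
❓❓❓❓❓❓❓❓❓❓❓⬛
❓❓❓❓❓❓❓❓❓❓❓⬛
❓❓❓❓🟩🟩⬜🟩🟩⬜🟩⬛
❓❓❓❓🟩🟩⬜⬜🟩⬛⬛⬛
❓❓❓❓🟦⬛🔴🟩⬜🟩🟫⬛
❓❓❓❓🟩🟦⬜🟫🟫🟩🟩⬛
❓❓❓❓⬛🟩🟦🟫🟩⬛🟩⬛
❓❓❓❓🟩🟫⬜🟩🟫⬛⬛⬛
❓❓❓❓❓❓❓❓❓❓❓⬛
❓❓❓❓❓❓❓❓❓❓❓⬛

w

❓❓❓❓❓❓❓❓❓❓❓⬛
❓❓❓❓❓❓❓❓❓❓❓⬛
❓❓❓❓❓❓❓❓❓❓❓⬛
❓❓❓❓❓❓❓❓❓❓❓⬛
❓❓❓❓🟩⬜🟩🟫🟩❓❓⬛
❓❓❓❓🟩🟩⬜🟩🟩⬜🟩⬛
❓❓❓❓🟩🟩🔴⬜🟩⬛⬛⬛
❓❓❓❓🟦⬛⬜🟩⬜🟩🟫⬛
❓❓❓❓🟩🟦⬜🟫🟫🟩🟩⬛
❓❓❓❓⬛🟩🟦🟫🟩⬛🟩⬛
❓❓❓❓🟩🟫⬜🟩🟫⬛⬛⬛
❓❓❓❓❓❓❓❓❓❓❓⬛

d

❓❓❓❓❓❓❓❓❓❓⬛⬛
❓❓❓❓❓❓❓❓❓❓⬛⬛
❓❓❓❓❓❓❓❓❓❓⬛⬛
❓❓❓❓❓❓❓❓❓❓⬛⬛
❓❓❓🟩⬜🟩🟫🟩⬜❓⬛⬛
❓❓❓🟩🟩⬜🟩🟩⬜🟩⬛⬛
❓❓❓🟩🟩⬜🔴🟩⬛⬛⬛⬛
❓❓❓🟦⬛⬜🟩⬜🟩🟫⬛⬛
❓❓❓🟩🟦⬜🟫🟫🟩🟩⬛⬛
❓❓❓⬛🟩🟦🟫🟩⬛🟩⬛⬛
❓❓❓🟩🟫⬜🟩🟫⬛⬛⬛⬛
❓❓❓❓❓❓❓❓❓❓⬛⬛

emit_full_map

🟩⬜🟩🟫🟩⬜❓
🟩🟩⬜🟩🟩⬜🟩
🟩🟩⬜🔴🟩⬛⬛
🟦⬛⬜🟩⬜🟩🟫
🟩🟦⬜🟫🟫🟩🟩
⬛🟩🟦🟫🟩⬛🟩
🟩🟫⬜🟩🟫⬛⬛

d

❓❓❓❓❓❓❓❓❓⬛⬛⬛
❓❓❓❓❓❓❓❓❓⬛⬛⬛
❓❓❓❓❓❓❓❓❓⬛⬛⬛
❓❓❓❓❓❓❓❓❓⬛⬛⬛
❓❓🟩⬜🟩🟫🟩⬜🟦⬛⬛⬛
❓❓🟩🟩⬜🟩🟩⬜🟩⬛⬛⬛
❓❓🟩🟩⬜⬜🔴⬛⬛⬛⬛⬛
❓❓🟦⬛⬜🟩⬜🟩🟫⬛⬛⬛
❓❓🟩🟦⬜🟫🟫🟩🟩⬛⬛⬛
❓❓⬛🟩🟦🟫🟩⬛🟩⬛⬛⬛
❓❓🟩🟫⬜🟩🟫⬛⬛⬛⬛⬛
❓❓❓❓❓❓❓❓❓⬛⬛⬛

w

❓❓❓❓❓❓❓❓❓⬛⬛⬛
❓❓❓❓❓❓❓❓❓⬛⬛⬛
❓❓❓❓❓❓❓❓❓⬛⬛⬛
❓❓❓❓❓❓❓❓❓⬛⬛⬛
❓❓❓❓⬜🟩🟩🟫🟫⬛⬛⬛
❓❓🟩⬜🟩🟫🟩⬜🟦⬛⬛⬛
❓❓🟩🟩⬜🟩🔴⬜🟩⬛⬛⬛
❓❓🟩🟩⬜⬜🟩⬛⬛⬛⬛⬛
❓❓🟦⬛⬜🟩⬜🟩🟫⬛⬛⬛
❓❓🟩🟦⬜🟫🟫🟩🟩⬛⬛⬛
❓❓⬛🟩🟦🟫🟩⬛🟩⬛⬛⬛
❓❓🟩🟫⬜🟩🟫⬛⬛⬛⬛⬛

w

❓❓❓❓❓❓❓❓❓⬛⬛⬛
❓❓❓❓❓❓❓❓❓⬛⬛⬛
❓❓❓❓❓❓❓❓❓⬛⬛⬛
❓❓❓❓❓❓❓❓❓⬛⬛⬛
❓❓❓❓🟫🟩🟦🟫⬛⬛⬛⬛
❓❓❓❓⬜🟩🟩🟫🟫⬛⬛⬛
❓❓🟩⬜🟩🟫🔴⬜🟦⬛⬛⬛
❓❓🟩🟩⬜🟩🟩⬜🟩⬛⬛⬛
❓❓🟩🟩⬜⬜🟩⬛⬛⬛⬛⬛
❓❓🟦⬛⬜🟩⬜🟩🟫⬛⬛⬛
❓❓🟩🟦⬜🟫🟫🟩🟩⬛⬛⬛
❓❓⬛🟩🟦🟫🟩⬛🟩⬛⬛⬛

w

❓❓❓❓❓❓❓❓❓⬛⬛⬛
❓❓❓❓❓❓❓❓❓⬛⬛⬛
❓❓❓❓❓❓❓❓❓⬛⬛⬛
❓❓❓❓❓❓❓❓❓⬛⬛⬛
❓❓❓❓🟩🟩🟩🟩⬛⬛⬛⬛
❓❓❓❓🟫🟩🟦🟫⬛⬛⬛⬛
❓❓❓❓⬜🟩🔴🟫🟫⬛⬛⬛
❓❓🟩⬜🟩🟫🟩⬜🟦⬛⬛⬛
❓❓🟩🟩⬜🟩🟩⬜🟩⬛⬛⬛
❓❓🟩🟩⬜⬜🟩⬛⬛⬛⬛⬛
❓❓🟦⬛⬜🟩⬜🟩🟫⬛⬛⬛
❓❓🟩🟦⬜🟫🟫🟩🟩⬛⬛⬛

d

❓❓❓❓❓❓❓❓⬛⬛⬛⬛
❓❓❓❓❓❓❓❓⬛⬛⬛⬛
❓❓❓❓❓❓❓❓⬛⬛⬛⬛
❓❓❓❓❓❓❓❓⬛⬛⬛⬛
❓❓❓🟩🟩🟩🟩⬛⬛⬛⬛⬛
❓❓❓🟫🟩🟦🟫⬛⬛⬛⬛⬛
❓❓❓⬜🟩🟩🔴🟫⬛⬛⬛⬛
❓🟩⬜🟩🟫🟩⬜🟦⬛⬛⬛⬛
❓🟩🟩⬜🟩🟩⬜🟩⬛⬛⬛⬛
❓🟩🟩⬜⬜🟩⬛⬛⬛⬛⬛⬛
❓🟦⬛⬜🟩⬜🟩🟫⬛⬛⬛⬛
❓🟩🟦⬜🟫🟫🟩🟩⬛⬛⬛⬛

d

❓❓❓❓❓❓❓⬛⬛⬛⬛⬛
❓❓❓❓❓❓❓⬛⬛⬛⬛⬛
❓❓❓❓❓❓❓⬛⬛⬛⬛⬛
❓❓❓❓❓❓❓⬛⬛⬛⬛⬛
❓❓🟩🟩🟩🟩⬛⬛⬛⬛⬛⬛
❓❓🟫🟩🟦🟫⬛⬛⬛⬛⬛⬛
❓❓⬜🟩🟩🟫🔴⬛⬛⬛⬛⬛
🟩⬜🟩🟫🟩⬜🟦⬛⬛⬛⬛⬛
🟩🟩⬜🟩🟩⬜🟩⬛⬛⬛⬛⬛
🟩🟩⬜⬜🟩⬛⬛⬛⬛⬛⬛⬛
🟦⬛⬜🟩⬜🟩🟫⬛⬛⬛⬛⬛
🟩🟦⬜🟫🟫🟩🟩⬛⬛⬛⬛⬛

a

❓❓❓❓❓❓❓❓⬛⬛⬛⬛
❓❓❓❓❓❓❓❓⬛⬛⬛⬛
❓❓❓❓❓❓❓❓⬛⬛⬛⬛
❓❓❓❓❓❓❓❓⬛⬛⬛⬛
❓❓❓🟩🟩🟩🟩⬛⬛⬛⬛⬛
❓❓❓🟫🟩🟦🟫⬛⬛⬛⬛⬛
❓❓❓⬜🟩🟩🔴🟫⬛⬛⬛⬛
❓🟩⬜🟩🟫🟩⬜🟦⬛⬛⬛⬛
❓🟩🟩⬜🟩🟩⬜🟩⬛⬛⬛⬛
❓🟩🟩⬜⬜🟩⬛⬛⬛⬛⬛⬛
❓🟦⬛⬜🟩⬜🟩🟫⬛⬛⬛⬛
❓🟩🟦⬜🟫🟫🟩🟩⬛⬛⬛⬛

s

❓❓❓❓❓❓❓❓⬛⬛⬛⬛
❓❓❓❓❓❓❓❓⬛⬛⬛⬛
❓❓❓❓❓❓❓❓⬛⬛⬛⬛
❓❓❓🟩🟩🟩🟩⬛⬛⬛⬛⬛
❓❓❓🟫🟩🟦🟫⬛⬛⬛⬛⬛
❓❓❓⬜🟩🟩🟫🟫⬛⬛⬛⬛
❓🟩⬜🟩🟫🟩🔴🟦⬛⬛⬛⬛
❓🟩🟩⬜🟩🟩⬜🟩⬛⬛⬛⬛
❓🟩🟩⬜⬜🟩⬛⬛⬛⬛⬛⬛
❓🟦⬛⬜🟩⬜🟩🟫⬛⬛⬛⬛
❓🟩🟦⬜🟫🟫🟩🟩⬛⬛⬛⬛
❓⬛🟩🟦🟫🟩⬛🟩⬛⬛⬛⬛

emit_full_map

❓❓🟩🟩🟩🟩⬛
❓❓🟫🟩🟦🟫⬛
❓❓⬜🟩🟩🟫🟫
🟩⬜🟩🟫🟩🔴🟦
🟩🟩⬜🟩🟩⬜🟩
🟩🟩⬜⬜🟩⬛⬛
🟦⬛⬜🟩⬜🟩🟫
🟩🟦⬜🟫🟫🟩🟩
⬛🟩🟦🟫🟩⬛🟩
🟩🟫⬜🟩🟫⬛⬛

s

❓❓❓❓❓❓❓❓⬛⬛⬛⬛
❓❓❓❓❓❓❓❓⬛⬛⬛⬛
❓❓❓🟩🟩🟩🟩⬛⬛⬛⬛⬛
❓❓❓🟫🟩🟦🟫⬛⬛⬛⬛⬛
❓❓❓⬜🟩🟩🟫🟫⬛⬛⬛⬛
❓🟩⬜🟩🟫🟩⬜🟦⬛⬛⬛⬛
❓🟩🟩⬜🟩🟩🔴🟩⬛⬛⬛⬛
❓🟩🟩⬜⬜🟩⬛⬛⬛⬛⬛⬛
❓🟦⬛⬜🟩⬜🟩🟫⬛⬛⬛⬛
❓🟩🟦⬜🟫🟫🟩🟩⬛⬛⬛⬛
❓⬛🟩🟦🟫🟩⬛🟩⬛⬛⬛⬛
❓🟩🟫⬜🟩🟫⬛⬛⬛⬛⬛⬛

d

❓❓❓❓❓❓❓⬛⬛⬛⬛⬛
❓❓❓❓❓❓❓⬛⬛⬛⬛⬛
❓❓🟩🟩🟩🟩⬛⬛⬛⬛⬛⬛
❓❓🟫🟩🟦🟫⬛⬛⬛⬛⬛⬛
❓❓⬜🟩🟩🟫🟫⬛⬛⬛⬛⬛
🟩⬜🟩🟫🟩⬜🟦⬛⬛⬛⬛⬛
🟩🟩⬜🟩🟩⬜🔴⬛⬛⬛⬛⬛
🟩🟩⬜⬜🟩⬛⬛⬛⬛⬛⬛⬛
🟦⬛⬜🟩⬜🟩🟫⬛⬛⬛⬛⬛
🟩🟦⬜🟫🟫🟩🟩⬛⬛⬛⬛⬛
⬛🟩🟦🟫🟩⬛🟩⬛⬛⬛⬛⬛
🟩🟫⬜🟩🟫⬛⬛⬛⬛⬛⬛⬛

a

❓❓❓❓❓❓❓❓⬛⬛⬛⬛
❓❓❓❓❓❓❓❓⬛⬛⬛⬛
❓❓❓🟩🟩🟩🟩⬛⬛⬛⬛⬛
❓❓❓🟫🟩🟦🟫⬛⬛⬛⬛⬛
❓❓❓⬜🟩🟩🟫🟫⬛⬛⬛⬛
❓🟩⬜🟩🟫🟩⬜🟦⬛⬛⬛⬛
❓🟩🟩⬜🟩🟩🔴🟩⬛⬛⬛⬛
❓🟩🟩⬜⬜🟩⬛⬛⬛⬛⬛⬛
❓🟦⬛⬜🟩⬜🟩🟫⬛⬛⬛⬛
❓🟩🟦⬜🟫🟫🟩🟩⬛⬛⬛⬛
❓⬛🟩🟦🟫🟩⬛🟩⬛⬛⬛⬛
❓🟩🟫⬜🟩🟫⬛⬛⬛⬛⬛⬛

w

❓❓❓❓❓❓❓❓⬛⬛⬛⬛
❓❓❓❓❓❓❓❓⬛⬛⬛⬛
❓❓❓❓❓❓❓❓⬛⬛⬛⬛
❓❓❓🟩🟩🟩🟩⬛⬛⬛⬛⬛
❓❓❓🟫🟩🟦🟫⬛⬛⬛⬛⬛
❓❓❓⬜🟩🟩🟫🟫⬛⬛⬛⬛
❓🟩⬜🟩🟫🟩🔴🟦⬛⬛⬛⬛
❓🟩🟩⬜🟩🟩⬜🟩⬛⬛⬛⬛
❓🟩🟩⬜⬜🟩⬛⬛⬛⬛⬛⬛
❓🟦⬛⬜🟩⬜🟩🟫⬛⬛⬛⬛
❓🟩🟦⬜🟫🟫🟩🟩⬛⬛⬛⬛
❓⬛🟩🟦🟫🟩⬛🟩⬛⬛⬛⬛


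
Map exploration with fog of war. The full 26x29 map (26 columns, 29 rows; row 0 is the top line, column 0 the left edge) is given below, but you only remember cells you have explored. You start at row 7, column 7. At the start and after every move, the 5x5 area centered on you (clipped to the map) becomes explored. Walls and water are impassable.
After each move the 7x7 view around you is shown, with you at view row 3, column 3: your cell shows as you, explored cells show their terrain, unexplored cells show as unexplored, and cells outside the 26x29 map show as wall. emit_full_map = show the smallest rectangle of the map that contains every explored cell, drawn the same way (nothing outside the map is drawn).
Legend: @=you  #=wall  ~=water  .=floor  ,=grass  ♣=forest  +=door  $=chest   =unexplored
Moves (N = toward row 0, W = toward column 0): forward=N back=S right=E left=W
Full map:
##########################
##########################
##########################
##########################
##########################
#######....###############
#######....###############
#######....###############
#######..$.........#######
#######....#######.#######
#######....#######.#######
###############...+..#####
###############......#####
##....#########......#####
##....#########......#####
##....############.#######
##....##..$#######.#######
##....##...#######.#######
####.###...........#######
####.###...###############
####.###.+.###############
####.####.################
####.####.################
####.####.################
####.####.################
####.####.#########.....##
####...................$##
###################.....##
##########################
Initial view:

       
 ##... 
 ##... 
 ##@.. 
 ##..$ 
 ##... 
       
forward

       
 ##### 
 ##... 
 ##@.. 
 ##... 
 ##..$ 
 ##... 

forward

       
 ##### 
 ##### 
 ##@.. 
 ##... 
 ##... 
 ##..$ 

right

       
###### 
###### 
##.@.. 
##.... 
##.... 
##..$  

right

       
###### 
###### 
#..@.# 
#....# 
#....# 
#..$   

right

       
###### 
###### 
...@## 
....## 
....## 
..$    

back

###### 
###### 
....## 
...@## 
....## 
..$... 
...    

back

###### 
....## 
....## 
...@## 
..$... 
....## 
       

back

....## 
....## 
....## 
..$@.. 
....## 
 ...## 
       

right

...##  
...### 
...### 
.$.@.. 
...### 
...### 
       

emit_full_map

######## 
######## 
##....## 
##....###
##....###
##..$.@..
##....###
   ...###

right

..##   
..#### 
..#### 
$..@.. 
..#### 
..#### 
       

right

.##    
.##### 
.##### 
...@.. 
.##### 
.##### 
       

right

##     
###### 
###### 
...@.. 
###### 
###### 
       

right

#      
###### 
###### 
...@.. 
###### 
###### 
       

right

       
###### 
###### 
...@.. 
#####. 
#####. 
       

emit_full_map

########      
########      
##....##      
##....########
##....########
##..$......@..
##....#######.
   ...#######.

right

       
###### 
###### 
...@.# 
####.# 
####.# 
       

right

       
###### 
###### 
...@## 
###.## 
###.## 
       

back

###### 
###### 
....## 
###@## 
###.## 
 ..+.. 
       

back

###### 
....## 
###.## 
###@## 
 ..+.. 
 ..... 
       

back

....## 
###.## 
###.## 
 ..@.. 
 ..... 
 ..... 
       

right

...##  
##.### 
##.### 
..+@.# 
.....# 
.....# 
       

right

..##   
#.#### 
#.#### 
.+.@## 
....## 
....## 
       

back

#.#### 
#.#### 
.+..## 
...@## 
....## 
 ...## 
       

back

#.#### 
.+..## 
....## 
...@## 
 ...## 
 .#### 
       

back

.+..## 
....## 
....## 
 ..@## 
 .#### 
 .#### 
       

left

..+..##
.....##
.....##
 ..@.##
 #.####
 #.####
       

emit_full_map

########          
########          
##....##          
##....##########  
##....##########  
##..$.........##  
##....#######.####
   ...#######.####
           ..+..##
           .....##
           .....##
            ..@.##
            #.####
            #.####

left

 ..+..#
 .....#
 .....#
 ..@..#
 ##.###
 ##.###
       

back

 .....#
 .....#
 .....#
 ##@###
 ##.###
 ##.## 
       

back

 .....#
 .....#
 ##.###
 ##@###
 ##.## 
 ...## 
       

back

 .....#
 ##.###
 ##.###
 ##@## 
 ...## 
 ##### 
       

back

 ##.###
 ##.###
 ##.## 
 ..@## 
 ##### 
 ##### 
       

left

  ##.##
 ###.##
 ###.##
 ..@.##
 ######
 ######
       

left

   ##.#
 ####.#
 ####.#
 ..@..#
 ######
 ######
       

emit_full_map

########          
########          
##....##          
##....##########  
##....##########  
##..$.........##  
##....#######.####
   ...#######.####
           ..+..##
           .....##
           .....##
           .....##
           ##.####
         ####.####
         ####.##  
         ..@..##  
         #######  
         #######  

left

    ##.
 #####.
 #####.
 ..@...
 ######
 ######
       

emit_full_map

########          
########          
##....##          
##....##########  
##....##########  
##..$.........##  
##....#######.####
   ...#######.####
           ..+..##
           .....##
           .....##
           .....##
           ##.####
        #####.####
        #####.##  
        ..@...##  
        ########  
        ########  


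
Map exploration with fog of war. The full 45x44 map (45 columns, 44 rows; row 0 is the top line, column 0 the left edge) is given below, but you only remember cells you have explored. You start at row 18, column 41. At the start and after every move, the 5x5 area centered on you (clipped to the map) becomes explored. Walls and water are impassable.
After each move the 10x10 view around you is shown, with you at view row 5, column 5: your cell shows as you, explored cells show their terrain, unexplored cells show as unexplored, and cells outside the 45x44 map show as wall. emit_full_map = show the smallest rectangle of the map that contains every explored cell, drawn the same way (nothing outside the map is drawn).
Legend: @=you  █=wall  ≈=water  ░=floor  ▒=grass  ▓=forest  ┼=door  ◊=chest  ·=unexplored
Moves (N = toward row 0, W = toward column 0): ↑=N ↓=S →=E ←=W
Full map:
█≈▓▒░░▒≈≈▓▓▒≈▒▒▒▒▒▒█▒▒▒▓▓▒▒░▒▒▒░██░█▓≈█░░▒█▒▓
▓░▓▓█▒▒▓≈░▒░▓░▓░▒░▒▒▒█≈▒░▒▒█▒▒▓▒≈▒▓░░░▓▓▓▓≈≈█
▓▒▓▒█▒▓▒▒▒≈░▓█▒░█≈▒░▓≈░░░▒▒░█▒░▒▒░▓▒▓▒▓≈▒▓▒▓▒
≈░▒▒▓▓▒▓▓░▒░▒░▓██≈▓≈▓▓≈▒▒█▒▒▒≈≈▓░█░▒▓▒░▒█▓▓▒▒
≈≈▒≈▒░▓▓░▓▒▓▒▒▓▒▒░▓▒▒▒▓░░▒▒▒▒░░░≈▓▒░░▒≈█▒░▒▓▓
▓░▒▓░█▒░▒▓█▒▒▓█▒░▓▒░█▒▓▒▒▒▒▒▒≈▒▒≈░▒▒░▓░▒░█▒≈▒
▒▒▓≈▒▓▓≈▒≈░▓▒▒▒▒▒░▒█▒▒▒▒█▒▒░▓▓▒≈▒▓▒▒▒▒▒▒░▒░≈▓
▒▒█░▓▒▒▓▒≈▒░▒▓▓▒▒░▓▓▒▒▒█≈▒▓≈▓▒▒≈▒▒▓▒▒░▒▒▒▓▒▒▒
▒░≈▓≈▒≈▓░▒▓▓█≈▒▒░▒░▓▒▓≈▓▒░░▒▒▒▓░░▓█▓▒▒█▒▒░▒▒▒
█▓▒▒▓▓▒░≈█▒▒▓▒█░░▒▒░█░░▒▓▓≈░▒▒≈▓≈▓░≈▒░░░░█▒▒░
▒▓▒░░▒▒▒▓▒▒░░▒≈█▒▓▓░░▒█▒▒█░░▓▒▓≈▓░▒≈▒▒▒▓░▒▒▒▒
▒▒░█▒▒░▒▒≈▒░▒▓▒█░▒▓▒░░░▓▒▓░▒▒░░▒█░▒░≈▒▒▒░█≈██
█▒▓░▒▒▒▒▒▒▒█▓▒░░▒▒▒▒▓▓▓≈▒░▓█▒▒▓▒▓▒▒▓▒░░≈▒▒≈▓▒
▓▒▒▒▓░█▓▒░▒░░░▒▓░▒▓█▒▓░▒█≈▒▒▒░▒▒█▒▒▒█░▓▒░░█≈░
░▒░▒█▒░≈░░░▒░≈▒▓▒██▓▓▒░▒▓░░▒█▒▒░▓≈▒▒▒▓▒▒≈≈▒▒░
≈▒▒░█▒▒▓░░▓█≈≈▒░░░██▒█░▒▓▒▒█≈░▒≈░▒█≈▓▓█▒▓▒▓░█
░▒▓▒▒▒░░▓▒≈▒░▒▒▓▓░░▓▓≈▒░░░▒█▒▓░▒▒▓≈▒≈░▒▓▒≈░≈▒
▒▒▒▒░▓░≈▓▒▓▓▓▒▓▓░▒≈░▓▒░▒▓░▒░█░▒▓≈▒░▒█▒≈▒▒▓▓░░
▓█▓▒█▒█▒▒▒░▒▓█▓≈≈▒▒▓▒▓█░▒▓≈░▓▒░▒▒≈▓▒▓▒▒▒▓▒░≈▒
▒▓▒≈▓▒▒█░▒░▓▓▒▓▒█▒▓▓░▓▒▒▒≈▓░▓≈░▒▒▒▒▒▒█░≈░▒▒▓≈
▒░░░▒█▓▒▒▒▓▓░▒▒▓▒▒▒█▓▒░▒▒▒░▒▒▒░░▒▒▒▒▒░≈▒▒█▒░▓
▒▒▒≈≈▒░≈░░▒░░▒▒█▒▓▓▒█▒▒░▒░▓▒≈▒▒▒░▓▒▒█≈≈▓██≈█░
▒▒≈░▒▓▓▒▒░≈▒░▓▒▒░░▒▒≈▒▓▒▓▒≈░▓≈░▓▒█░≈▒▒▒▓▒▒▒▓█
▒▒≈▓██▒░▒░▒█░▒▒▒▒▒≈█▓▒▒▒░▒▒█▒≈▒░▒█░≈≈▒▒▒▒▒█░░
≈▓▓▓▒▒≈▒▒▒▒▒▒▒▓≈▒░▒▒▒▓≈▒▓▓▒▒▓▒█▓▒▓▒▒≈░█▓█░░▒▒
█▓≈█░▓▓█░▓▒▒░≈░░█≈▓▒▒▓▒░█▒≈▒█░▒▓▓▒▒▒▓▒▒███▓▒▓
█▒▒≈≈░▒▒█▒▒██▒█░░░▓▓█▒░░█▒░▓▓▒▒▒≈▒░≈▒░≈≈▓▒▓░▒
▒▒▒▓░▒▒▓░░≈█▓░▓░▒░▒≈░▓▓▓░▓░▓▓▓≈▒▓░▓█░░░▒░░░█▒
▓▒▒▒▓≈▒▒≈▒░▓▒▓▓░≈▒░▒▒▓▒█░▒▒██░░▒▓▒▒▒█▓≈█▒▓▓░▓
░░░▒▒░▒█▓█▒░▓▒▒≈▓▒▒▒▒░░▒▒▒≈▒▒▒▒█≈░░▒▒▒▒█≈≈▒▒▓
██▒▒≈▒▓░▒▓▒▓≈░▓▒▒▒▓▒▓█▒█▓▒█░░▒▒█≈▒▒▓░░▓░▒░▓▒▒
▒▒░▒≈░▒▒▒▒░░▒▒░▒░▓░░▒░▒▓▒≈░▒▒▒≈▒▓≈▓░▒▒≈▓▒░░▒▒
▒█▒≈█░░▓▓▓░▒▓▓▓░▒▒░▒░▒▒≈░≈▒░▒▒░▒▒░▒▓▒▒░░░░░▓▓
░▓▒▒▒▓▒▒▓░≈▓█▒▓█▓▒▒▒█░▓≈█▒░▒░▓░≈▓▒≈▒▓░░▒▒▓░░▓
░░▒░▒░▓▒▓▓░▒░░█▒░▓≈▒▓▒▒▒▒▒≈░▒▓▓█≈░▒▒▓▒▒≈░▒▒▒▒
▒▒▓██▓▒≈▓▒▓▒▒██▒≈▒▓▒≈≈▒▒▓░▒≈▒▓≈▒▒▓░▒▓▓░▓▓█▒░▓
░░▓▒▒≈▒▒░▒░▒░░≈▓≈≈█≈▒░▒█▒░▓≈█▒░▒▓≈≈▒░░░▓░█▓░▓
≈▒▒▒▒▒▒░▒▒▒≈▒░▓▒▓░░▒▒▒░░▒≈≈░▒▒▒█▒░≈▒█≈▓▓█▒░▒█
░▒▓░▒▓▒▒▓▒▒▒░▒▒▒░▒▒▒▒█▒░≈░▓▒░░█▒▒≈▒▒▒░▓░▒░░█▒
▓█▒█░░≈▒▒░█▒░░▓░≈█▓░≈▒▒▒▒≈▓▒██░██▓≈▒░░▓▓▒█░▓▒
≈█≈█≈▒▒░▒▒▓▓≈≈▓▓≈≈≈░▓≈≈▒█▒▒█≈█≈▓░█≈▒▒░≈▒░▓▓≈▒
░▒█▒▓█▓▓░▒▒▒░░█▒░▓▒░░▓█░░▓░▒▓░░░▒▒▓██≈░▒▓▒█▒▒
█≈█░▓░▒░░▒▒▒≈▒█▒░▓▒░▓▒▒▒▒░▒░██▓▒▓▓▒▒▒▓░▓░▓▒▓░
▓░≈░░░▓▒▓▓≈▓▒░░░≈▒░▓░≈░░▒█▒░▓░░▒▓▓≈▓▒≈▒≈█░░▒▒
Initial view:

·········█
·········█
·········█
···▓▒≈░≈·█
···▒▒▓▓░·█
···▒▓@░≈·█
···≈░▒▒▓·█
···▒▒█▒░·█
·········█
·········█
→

········██
········██
········██
··▓▒≈░≈▒██
··▒▒▓▓░░██
··▒▓▒@≈▒██
··≈░▒▒▓≈██
··▒▒█▒░▓██
········██
········██

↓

········██
········██
··▓▒≈░≈▒██
··▒▒▓▓░░██
··▒▓▒░≈▒██
··≈░▒@▓≈██
··▒▒█▒░▓██
···██≈█░██
········██
········██

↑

········██
········██
········██
··▓▒≈░≈▒██
··▒▒▓▓░░██
··▒▓▒@≈▒██
··≈░▒▒▓≈██
··▒▒█▒░▓██
···██≈█░██
········██

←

·········█
·········█
·········█
···▓▒≈░≈▒█
···▒▒▓▓░░█
···▒▓@░≈▒█
···≈░▒▒▓≈█
···▒▒█▒░▓█
····██≈█░█
·········█

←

··········
··········
··········
···▒▓▒≈░≈▒
···≈▒▒▓▓░░
···▒▒@▒░≈▒
···░≈░▒▒▓≈
···≈▒▒█▒░▓
·····██≈█░
··········

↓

··········
··········
···▒▓▒≈░≈▒
···≈▒▒▓▓░░
···▒▒▓▒░≈▒
···░≈@▒▒▓≈
···≈▒▒█▒░▓
···≈▓██≈█░
··········
··········

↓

··········
···▒▓▒≈░≈▒
···≈▒▒▓▓░░
···▒▒▓▒░≈▒
···░≈░▒▒▓≈
···≈▒@█▒░▓
···≈▓██≈█░
···▒▓▒▒▒··
··········
··········

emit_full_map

▒▓▒≈░≈▒
≈▒▒▓▓░░
▒▒▓▒░≈▒
░≈░▒▒▓≈
≈▒@█▒░▓
≈▓██≈█░
▒▓▒▒▒··

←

··········
····▒▓▒≈░≈
····≈▒▒▓▓░
···▒▒▒▓▒░≈
···█░≈░▒▒▓
···░≈@▒█▒░
···≈≈▓██≈█
···▒▒▓▒▒▒·
··········
··········

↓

····▒▓▒≈░≈
····≈▒▒▓▓░
···▒▒▒▓▒░≈
···█░≈░▒▒▓
···░≈▒▒█▒░
···≈≈@██≈█
···▒▒▓▒▒▒·
···▒▒▒▒▒··
··········
··········

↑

··········
····▒▓▒≈░≈
····≈▒▒▓▓░
···▒▒▒▓▒░≈
···█░≈░▒▒▓
···░≈@▒█▒░
···≈≈▓██≈█
···▒▒▓▒▒▒·
···▒▒▒▒▒··
··········

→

··········
···▒▓▒≈░≈▒
···≈▒▒▓▓░░
··▒▒▒▓▒░≈▒
··█░≈░▒▒▓≈
··░≈▒@█▒░▓
··≈≈▓██≈█░
··▒▒▓▒▒▒··
··▒▒▒▒▒···
··········

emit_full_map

·▒▓▒≈░≈▒
·≈▒▒▓▓░░
▒▒▒▓▒░≈▒
█░≈░▒▒▓≈
░≈▒@█▒░▓
≈≈▓██≈█░
▒▒▓▒▒▒··
▒▒▒▒▒···

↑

··········
··········
···▒▓▒≈░≈▒
···≈▒▒▓▓░░
··▒▒▒▓▒░≈▒
··█░≈@▒▒▓≈
··░≈▒▒█▒░▓
··≈≈▓██≈█░
··▒▒▓▒▒▒··
··▒▒▒▒▒···

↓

··········
···▒▓▒≈░≈▒
···≈▒▒▓▓░░
··▒▒▒▓▒░≈▒
··█░≈░▒▒▓≈
··░≈▒@█▒░▓
··≈≈▓██≈█░
··▒▒▓▒▒▒··
··▒▒▒▒▒···
··········

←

··········
····▒▓▒≈░≈
····≈▒▒▓▓░
···▒▒▒▓▒░≈
···█░≈░▒▒▓
···░≈@▒█▒░
···≈≈▓██≈█
···▒▒▓▒▒▒·
···▒▒▒▒▒··
··········


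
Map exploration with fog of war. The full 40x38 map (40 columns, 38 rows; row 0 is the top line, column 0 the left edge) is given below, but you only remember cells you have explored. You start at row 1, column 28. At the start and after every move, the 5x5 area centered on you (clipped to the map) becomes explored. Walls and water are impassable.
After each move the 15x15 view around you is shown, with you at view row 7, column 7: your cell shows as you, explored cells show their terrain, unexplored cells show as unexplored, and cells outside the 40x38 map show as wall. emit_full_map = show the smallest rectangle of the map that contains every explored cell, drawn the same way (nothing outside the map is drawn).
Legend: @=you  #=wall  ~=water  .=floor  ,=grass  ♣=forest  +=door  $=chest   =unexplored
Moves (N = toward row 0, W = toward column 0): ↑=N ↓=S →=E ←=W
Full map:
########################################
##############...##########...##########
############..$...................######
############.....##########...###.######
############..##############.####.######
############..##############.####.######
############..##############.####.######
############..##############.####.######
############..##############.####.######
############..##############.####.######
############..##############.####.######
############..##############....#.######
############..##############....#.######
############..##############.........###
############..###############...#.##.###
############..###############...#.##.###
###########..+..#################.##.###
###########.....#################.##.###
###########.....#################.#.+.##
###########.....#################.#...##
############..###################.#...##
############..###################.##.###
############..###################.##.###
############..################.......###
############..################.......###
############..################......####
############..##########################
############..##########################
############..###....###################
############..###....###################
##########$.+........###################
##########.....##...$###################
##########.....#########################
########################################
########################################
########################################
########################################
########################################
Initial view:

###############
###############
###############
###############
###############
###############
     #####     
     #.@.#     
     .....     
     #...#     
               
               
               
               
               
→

###############
###############
###############
###############
###############
###############
    ######     
    #..@##     
    ......     
    #...##     
               
               
               
               
               

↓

###############
###############
###############
###############
###############
    ######     
    #...##     
    ...@..     
    #...##     
     #.###     
               
               
               
               
               

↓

###############
###############
###############
###############
    ######     
    #...##     
    ......     
    #..@##     
     #.###     
     #.###     
               
               
               
               
               

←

###############
###############
###############
###############
     ######    
     #...##    
     ......    
     #.@.##    
     ##.###    
     ##.###    
               
               
               
               
               

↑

###############
###############
###############
###############
###############
     ######    
     #...##    
     ..@...    
     #...##    
     ##.###    
     ##.###    
               
               
               
               

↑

###############
###############
###############
###############
###############
###############
     ######    
     #.@.##    
     ......    
     #...##    
     ##.###    
     ##.###    
               
               
               

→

###############
###############
###############
###############
###############
###############
    ######     
    #..@##     
    ......     
    #...##     
    ##.###     
    ##.###     
               
               
               

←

###############
###############
###############
###############
###############
###############
     ######    
     #.@.##    
     ......    
     #...##    
     ##.###    
     ##.###    
               
               
               

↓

###############
###############
###############
###############
###############
     ######    
     #...##    
     ..@...    
     #...##    
     ##.###    
     ##.###    
               
               
               
               

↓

###############
###############
###############
###############
     ######    
     #...##    
     ......    
     #.@.##    
     ##.###    
     ##.###    
               
               
               
               
               


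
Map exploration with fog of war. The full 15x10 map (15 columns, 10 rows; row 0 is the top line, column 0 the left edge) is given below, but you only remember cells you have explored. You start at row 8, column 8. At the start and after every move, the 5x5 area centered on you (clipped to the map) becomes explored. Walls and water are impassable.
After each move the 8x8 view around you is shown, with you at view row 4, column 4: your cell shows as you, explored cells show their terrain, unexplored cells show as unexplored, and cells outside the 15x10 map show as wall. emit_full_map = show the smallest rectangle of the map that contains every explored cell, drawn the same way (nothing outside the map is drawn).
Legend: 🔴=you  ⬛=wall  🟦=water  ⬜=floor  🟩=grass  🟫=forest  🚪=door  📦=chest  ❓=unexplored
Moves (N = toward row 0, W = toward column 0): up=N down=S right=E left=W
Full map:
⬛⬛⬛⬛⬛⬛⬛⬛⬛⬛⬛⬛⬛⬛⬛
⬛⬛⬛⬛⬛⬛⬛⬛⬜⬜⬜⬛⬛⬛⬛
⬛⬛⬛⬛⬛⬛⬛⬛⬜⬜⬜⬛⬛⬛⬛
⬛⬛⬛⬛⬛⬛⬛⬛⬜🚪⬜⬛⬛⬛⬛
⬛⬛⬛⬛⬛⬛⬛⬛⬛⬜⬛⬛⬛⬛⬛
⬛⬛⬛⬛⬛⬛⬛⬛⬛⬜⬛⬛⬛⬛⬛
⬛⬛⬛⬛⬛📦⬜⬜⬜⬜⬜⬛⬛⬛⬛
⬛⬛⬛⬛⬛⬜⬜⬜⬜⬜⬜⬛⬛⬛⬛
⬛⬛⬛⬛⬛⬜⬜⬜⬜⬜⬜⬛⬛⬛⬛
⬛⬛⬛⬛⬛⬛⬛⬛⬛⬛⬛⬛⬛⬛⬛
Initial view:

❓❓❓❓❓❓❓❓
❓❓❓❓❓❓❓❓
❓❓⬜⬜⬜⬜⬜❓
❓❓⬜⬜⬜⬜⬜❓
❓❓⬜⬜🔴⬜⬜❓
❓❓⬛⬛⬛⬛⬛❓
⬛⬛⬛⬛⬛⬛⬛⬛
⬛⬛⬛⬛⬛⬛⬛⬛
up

❓❓❓❓❓❓❓❓
❓❓❓❓❓❓❓❓
❓❓⬛⬛⬛⬜⬛❓
❓❓⬜⬜⬜⬜⬜❓
❓❓⬜⬜🔴⬜⬜❓
❓❓⬜⬜⬜⬜⬜❓
❓❓⬛⬛⬛⬛⬛❓
⬛⬛⬛⬛⬛⬛⬛⬛

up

❓❓❓❓❓❓❓❓
❓❓❓❓❓❓❓❓
❓❓⬛⬛⬛⬜⬛❓
❓❓⬛⬛⬛⬜⬛❓
❓❓⬜⬜🔴⬜⬜❓
❓❓⬜⬜⬜⬜⬜❓
❓❓⬜⬜⬜⬜⬜❓
❓❓⬛⬛⬛⬛⬛❓

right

❓❓❓❓❓❓❓❓
❓❓❓❓❓❓❓❓
❓⬛⬛⬛⬜⬛⬛❓
❓⬛⬛⬛⬜⬛⬛❓
❓⬜⬜⬜🔴⬜⬛❓
❓⬜⬜⬜⬜⬜⬛❓
❓⬜⬜⬜⬜⬜⬛❓
❓⬛⬛⬛⬛⬛❓❓

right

❓❓❓❓❓❓❓❓
❓❓❓❓❓❓❓❓
⬛⬛⬛⬜⬛⬛⬛❓
⬛⬛⬛⬜⬛⬛⬛❓
⬜⬜⬜⬜🔴⬛⬛❓
⬜⬜⬜⬜⬜⬛⬛❓
⬜⬜⬜⬜⬜⬛⬛❓
⬛⬛⬛⬛⬛❓❓❓

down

❓❓❓❓❓❓❓❓
⬛⬛⬛⬜⬛⬛⬛❓
⬛⬛⬛⬜⬛⬛⬛❓
⬜⬜⬜⬜⬜⬛⬛❓
⬜⬜⬜⬜🔴⬛⬛❓
⬜⬜⬜⬜⬜⬛⬛❓
⬛⬛⬛⬛⬛⬛⬛❓
⬛⬛⬛⬛⬛⬛⬛⬛

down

⬛⬛⬛⬜⬛⬛⬛❓
⬛⬛⬛⬜⬛⬛⬛❓
⬜⬜⬜⬜⬜⬛⬛❓
⬜⬜⬜⬜⬜⬛⬛❓
⬜⬜⬜⬜🔴⬛⬛❓
⬛⬛⬛⬛⬛⬛⬛❓
⬛⬛⬛⬛⬛⬛⬛⬛
⬛⬛⬛⬛⬛⬛⬛⬛

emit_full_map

⬛⬛⬛⬜⬛⬛⬛
⬛⬛⬛⬜⬛⬛⬛
⬜⬜⬜⬜⬜⬛⬛
⬜⬜⬜⬜⬜⬛⬛
⬜⬜⬜⬜🔴⬛⬛
⬛⬛⬛⬛⬛⬛⬛

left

❓⬛⬛⬛⬜⬛⬛⬛
❓⬛⬛⬛⬜⬛⬛⬛
❓⬜⬜⬜⬜⬜⬛⬛
❓⬜⬜⬜⬜⬜⬛⬛
❓⬜⬜⬜🔴⬜⬛⬛
❓⬛⬛⬛⬛⬛⬛⬛
⬛⬛⬛⬛⬛⬛⬛⬛
⬛⬛⬛⬛⬛⬛⬛⬛

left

❓❓⬛⬛⬛⬜⬛⬛
❓❓⬛⬛⬛⬜⬛⬛
❓❓⬜⬜⬜⬜⬜⬛
❓❓⬜⬜⬜⬜⬜⬛
❓❓⬜⬜🔴⬜⬜⬛
❓❓⬛⬛⬛⬛⬛⬛
⬛⬛⬛⬛⬛⬛⬛⬛
⬛⬛⬛⬛⬛⬛⬛⬛

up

❓❓❓❓❓❓❓❓
❓❓⬛⬛⬛⬜⬛⬛
❓❓⬛⬛⬛⬜⬛⬛
❓❓⬜⬜⬜⬜⬜⬛
❓❓⬜⬜🔴⬜⬜⬛
❓❓⬜⬜⬜⬜⬜⬛
❓❓⬛⬛⬛⬛⬛⬛
⬛⬛⬛⬛⬛⬛⬛⬛

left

❓❓❓❓❓❓❓❓
❓❓❓⬛⬛⬛⬜⬛
❓❓⬛⬛⬛⬛⬜⬛
❓❓📦⬜⬜⬜⬜⬜
❓❓⬜⬜🔴⬜⬜⬜
❓❓⬜⬜⬜⬜⬜⬜
❓❓⬛⬛⬛⬛⬛⬛
⬛⬛⬛⬛⬛⬛⬛⬛

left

❓❓❓❓❓❓❓❓
❓❓❓❓⬛⬛⬛⬜
❓❓⬛⬛⬛⬛⬛⬜
❓❓⬛📦⬜⬜⬜⬜
❓❓⬛⬜🔴⬜⬜⬜
❓❓⬛⬜⬜⬜⬜⬜
❓❓⬛⬛⬛⬛⬛⬛
⬛⬛⬛⬛⬛⬛⬛⬛

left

❓❓❓❓❓❓❓❓
❓❓❓❓❓⬛⬛⬛
❓❓⬛⬛⬛⬛⬛⬛
❓❓⬛⬛📦⬜⬜⬜
❓❓⬛⬛🔴⬜⬜⬜
❓❓⬛⬛⬜⬜⬜⬜
❓❓⬛⬛⬛⬛⬛⬛
⬛⬛⬛⬛⬛⬛⬛⬛

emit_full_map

❓❓❓⬛⬛⬛⬜⬛⬛⬛
⬛⬛⬛⬛⬛⬛⬜⬛⬛⬛
⬛⬛📦⬜⬜⬜⬜⬜⬛⬛
⬛⬛🔴⬜⬜⬜⬜⬜⬛⬛
⬛⬛⬜⬜⬜⬜⬜⬜⬛⬛
⬛⬛⬛⬛⬛⬛⬛⬛⬛⬛

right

❓❓❓❓❓❓❓❓
❓❓❓❓⬛⬛⬛⬜
❓⬛⬛⬛⬛⬛⬛⬜
❓⬛⬛📦⬜⬜⬜⬜
❓⬛⬛⬜🔴⬜⬜⬜
❓⬛⬛⬜⬜⬜⬜⬜
❓⬛⬛⬛⬛⬛⬛⬛
⬛⬛⬛⬛⬛⬛⬛⬛

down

❓❓❓❓⬛⬛⬛⬜
❓⬛⬛⬛⬛⬛⬛⬜
❓⬛⬛📦⬜⬜⬜⬜
❓⬛⬛⬜⬜⬜⬜⬜
❓⬛⬛⬜🔴⬜⬜⬜
❓⬛⬛⬛⬛⬛⬛⬛
⬛⬛⬛⬛⬛⬛⬛⬛
⬛⬛⬛⬛⬛⬛⬛⬛

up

❓❓❓❓❓❓❓❓
❓❓❓❓⬛⬛⬛⬜
❓⬛⬛⬛⬛⬛⬛⬜
❓⬛⬛📦⬜⬜⬜⬜
❓⬛⬛⬜🔴⬜⬜⬜
❓⬛⬛⬜⬜⬜⬜⬜
❓⬛⬛⬛⬛⬛⬛⬛
⬛⬛⬛⬛⬛⬛⬛⬛

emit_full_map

❓❓❓⬛⬛⬛⬜⬛⬛⬛
⬛⬛⬛⬛⬛⬛⬜⬛⬛⬛
⬛⬛📦⬜⬜⬜⬜⬜⬛⬛
⬛⬛⬜🔴⬜⬜⬜⬜⬛⬛
⬛⬛⬜⬜⬜⬜⬜⬜⬛⬛
⬛⬛⬛⬛⬛⬛⬛⬛⬛⬛
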